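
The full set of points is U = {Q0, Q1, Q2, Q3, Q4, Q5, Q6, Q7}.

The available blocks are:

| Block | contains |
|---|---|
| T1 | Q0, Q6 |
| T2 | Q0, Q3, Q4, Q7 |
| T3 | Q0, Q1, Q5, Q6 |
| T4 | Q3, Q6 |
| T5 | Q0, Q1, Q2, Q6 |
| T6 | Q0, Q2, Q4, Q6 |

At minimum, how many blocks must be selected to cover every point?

3

T2 and T3 and T5 together: T2 ∪ T3 ∪ T5 = {Q0, Q1, Q2, Q3, Q4, Q5, Q6, Q7} — every point is covered.
Only T3 contains Q5, so T3 is forced; the remaining 4 points need at least 2 more blocks (each remaining block adds at most 3) — so at least 3 blocks are needed, and 3 is optimal.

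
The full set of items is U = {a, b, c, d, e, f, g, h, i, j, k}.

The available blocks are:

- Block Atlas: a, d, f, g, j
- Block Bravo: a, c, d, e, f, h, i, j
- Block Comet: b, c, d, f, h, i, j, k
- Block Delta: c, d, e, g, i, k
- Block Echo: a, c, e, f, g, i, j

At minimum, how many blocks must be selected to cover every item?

2

Comet and Echo together: Comet ∪ Echo = {a, b, c, d, e, f, g, h, i, j, k} — every item is covered.
No single block has all 11 items (the largest, Bravo, has 8), so 2 is optimal.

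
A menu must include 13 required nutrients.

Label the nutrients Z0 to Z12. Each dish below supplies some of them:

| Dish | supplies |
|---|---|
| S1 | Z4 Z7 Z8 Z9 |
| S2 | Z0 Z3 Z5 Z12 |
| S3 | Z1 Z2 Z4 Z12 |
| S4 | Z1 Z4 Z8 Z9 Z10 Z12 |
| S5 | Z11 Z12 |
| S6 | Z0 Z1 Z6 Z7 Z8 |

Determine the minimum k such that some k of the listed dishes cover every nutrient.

5

S2 and S3 and S4 and S5 and S6 together: S2 ∪ S3 ∪ S4 ∪ S5 ∪ S6 = {Z0, Z1, Z2, Z3, Z4, Z5, Z6, Z7, Z8, Z9, Z10, Z11, Z12} — every nutrient is covered.
No 4 of the 6 dishes cover everything (all 15 combinations miss at least one nutrient), so 5 is optimal.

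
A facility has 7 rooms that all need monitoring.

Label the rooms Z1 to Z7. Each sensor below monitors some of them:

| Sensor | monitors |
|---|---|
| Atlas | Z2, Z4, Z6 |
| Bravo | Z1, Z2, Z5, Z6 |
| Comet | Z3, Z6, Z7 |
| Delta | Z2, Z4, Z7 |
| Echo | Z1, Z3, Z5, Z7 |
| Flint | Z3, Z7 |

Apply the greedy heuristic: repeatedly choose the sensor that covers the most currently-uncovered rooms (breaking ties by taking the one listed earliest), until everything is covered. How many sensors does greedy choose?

Greedy: pick Bravo (covers 4 new) → pick Comet (covers 2 new) → pick Atlas (covers 1 new). Total picks: 3.
(The true minimum cover uses only 2 sensors, so greedy is not optimal here.)

3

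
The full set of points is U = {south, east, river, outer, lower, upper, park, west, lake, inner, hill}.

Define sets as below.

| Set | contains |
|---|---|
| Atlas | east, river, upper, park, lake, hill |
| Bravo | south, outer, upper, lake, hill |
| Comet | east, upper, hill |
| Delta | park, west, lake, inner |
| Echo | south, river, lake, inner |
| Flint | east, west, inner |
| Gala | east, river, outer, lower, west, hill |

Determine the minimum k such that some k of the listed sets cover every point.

Take {Atlas, Echo, Gala}. Their union is {south, east, river, outer, lower, upper, park, west, lake, inner, hill}, which is all 11 points.
Only Gala contains lower, so Gala is forced; the remaining 5 points need at least 2 more sets (each remaining set adds at most 3) — so at least 3 sets are needed, and 3 is optimal.

3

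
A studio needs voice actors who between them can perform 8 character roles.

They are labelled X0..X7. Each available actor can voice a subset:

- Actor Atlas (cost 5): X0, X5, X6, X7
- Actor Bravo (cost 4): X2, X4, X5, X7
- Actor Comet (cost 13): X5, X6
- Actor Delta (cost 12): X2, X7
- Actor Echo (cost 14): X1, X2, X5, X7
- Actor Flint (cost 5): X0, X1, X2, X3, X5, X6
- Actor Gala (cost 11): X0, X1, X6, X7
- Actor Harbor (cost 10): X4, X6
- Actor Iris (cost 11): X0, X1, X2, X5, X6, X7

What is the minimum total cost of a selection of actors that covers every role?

9

Bravo, Flint together cover every role (Bravo ∪ Flint = {X0, X1, X2, X3, X4, X5, X6, X7}); total cost 4 + 5 = 9.
No covering selection has total cost below 9.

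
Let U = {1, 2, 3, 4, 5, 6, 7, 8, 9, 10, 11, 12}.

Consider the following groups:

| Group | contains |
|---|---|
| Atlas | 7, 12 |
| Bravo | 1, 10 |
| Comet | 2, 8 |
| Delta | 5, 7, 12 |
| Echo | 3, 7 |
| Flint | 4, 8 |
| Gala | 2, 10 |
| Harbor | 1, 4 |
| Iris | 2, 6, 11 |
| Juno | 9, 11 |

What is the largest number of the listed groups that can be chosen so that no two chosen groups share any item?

Comet, Echo, Harbor, Juno are pairwise disjoint (Comet={2,8}; Echo={3,7}; Harbor={1,4}; Juno={9,11}).
Every remaining group overlaps one of these, and no 5 of the listed groups are pairwise disjoint, so 4 is the maximum.

4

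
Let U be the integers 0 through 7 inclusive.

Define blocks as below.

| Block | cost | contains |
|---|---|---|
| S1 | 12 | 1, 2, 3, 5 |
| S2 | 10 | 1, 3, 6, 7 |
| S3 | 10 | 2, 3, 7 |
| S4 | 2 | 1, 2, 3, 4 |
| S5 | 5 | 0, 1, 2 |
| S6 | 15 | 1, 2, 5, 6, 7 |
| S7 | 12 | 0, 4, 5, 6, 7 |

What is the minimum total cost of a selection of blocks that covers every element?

S4, S7 together cover every element (S4 ∪ S7 = {0, 1, 2, 3, 4, 5, 6, 7}); total cost 2 + 12 = 14.
No covering selection has total cost below 14.

14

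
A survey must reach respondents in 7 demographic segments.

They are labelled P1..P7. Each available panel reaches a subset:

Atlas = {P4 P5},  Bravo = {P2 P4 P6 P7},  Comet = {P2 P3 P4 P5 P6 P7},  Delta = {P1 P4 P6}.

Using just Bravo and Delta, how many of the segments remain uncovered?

2

Union of Bravo, Delta = {P1, P2, P4, P6, P7}.
Not covered: P3, P5 — 2 segments.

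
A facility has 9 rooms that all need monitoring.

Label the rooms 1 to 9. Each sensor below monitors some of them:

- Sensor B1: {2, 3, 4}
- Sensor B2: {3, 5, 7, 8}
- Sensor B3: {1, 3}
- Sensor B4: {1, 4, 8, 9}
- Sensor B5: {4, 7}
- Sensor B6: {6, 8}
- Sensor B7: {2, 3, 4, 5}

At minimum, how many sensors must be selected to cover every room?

B4 and B5 and B6 and B7 together: B4 ∪ B5 ∪ B6 ∪ B7 = {1, 2, 3, 4, 5, 6, 7, 8, 9} — every room is covered.
No 3 of the 7 sensors cover everything (all 35 combinations miss at least one room), so 4 is optimal.

4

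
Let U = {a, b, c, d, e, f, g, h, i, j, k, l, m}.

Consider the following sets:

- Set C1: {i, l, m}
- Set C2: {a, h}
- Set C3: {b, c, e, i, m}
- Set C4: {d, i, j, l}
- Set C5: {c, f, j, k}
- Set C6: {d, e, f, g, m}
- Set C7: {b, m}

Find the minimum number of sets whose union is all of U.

C1, C2, C3, C5, and C6 cover everything between them: the union {a, b, c, d, e, f, g, h, i, j, k, l, m} is all of U.
No 4 of the 7 sets cover everything (all 35 combinations miss at least one item), so 5 is optimal.

5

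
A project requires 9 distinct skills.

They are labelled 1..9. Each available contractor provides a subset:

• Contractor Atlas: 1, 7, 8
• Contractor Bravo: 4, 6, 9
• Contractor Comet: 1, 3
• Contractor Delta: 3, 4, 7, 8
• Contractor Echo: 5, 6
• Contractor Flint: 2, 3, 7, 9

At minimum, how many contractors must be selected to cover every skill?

4

Take {Atlas, Bravo, Echo, Flint}. Their union is {1, 2, 3, 4, 5, 6, 7, 8, 9}, which is all 9 skills.
Only Flint contains 2, so Flint is forced; the remaining 5 skills need at least 3 more contractors (each remaining contractor adds at most 2) — so at least 4 contractors are needed, and 4 is optimal.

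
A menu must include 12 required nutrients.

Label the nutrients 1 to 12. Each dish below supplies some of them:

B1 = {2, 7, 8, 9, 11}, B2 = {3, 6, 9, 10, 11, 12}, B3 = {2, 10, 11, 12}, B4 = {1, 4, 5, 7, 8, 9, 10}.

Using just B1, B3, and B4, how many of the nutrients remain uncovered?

Union of B1, B3, B4 = {1, 2, 4, 5, 7, 8, 9, 10, 11, 12}.
Not covered: 3, 6 — 2 nutrients.

2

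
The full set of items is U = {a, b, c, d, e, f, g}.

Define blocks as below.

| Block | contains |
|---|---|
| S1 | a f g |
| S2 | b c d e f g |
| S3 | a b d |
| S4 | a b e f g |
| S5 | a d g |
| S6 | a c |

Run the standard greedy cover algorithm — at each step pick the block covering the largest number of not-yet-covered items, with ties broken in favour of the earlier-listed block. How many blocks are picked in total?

Greedy: pick S2 (covers 6 new) → pick S1 (covers 1 new). Total picks: 2.

2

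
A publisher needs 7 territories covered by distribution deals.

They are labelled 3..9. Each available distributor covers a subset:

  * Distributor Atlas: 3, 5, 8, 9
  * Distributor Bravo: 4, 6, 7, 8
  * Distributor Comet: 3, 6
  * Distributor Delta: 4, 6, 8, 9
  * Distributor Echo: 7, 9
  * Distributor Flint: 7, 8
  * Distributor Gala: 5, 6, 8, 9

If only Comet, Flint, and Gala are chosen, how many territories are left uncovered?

Union of Comet, Flint, Gala = {3, 5, 6, 7, 8, 9}.
Not covered: 4 — 1 territory.

1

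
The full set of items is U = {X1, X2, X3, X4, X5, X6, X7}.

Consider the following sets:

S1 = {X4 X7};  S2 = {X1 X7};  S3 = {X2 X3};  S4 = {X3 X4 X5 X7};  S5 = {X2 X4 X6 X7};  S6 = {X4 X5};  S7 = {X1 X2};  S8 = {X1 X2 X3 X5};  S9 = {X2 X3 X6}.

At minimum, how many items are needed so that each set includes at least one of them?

The 3 items {X1, X2, X4} hit every set.
The sets S2, S6, S9 are pairwise disjoint, so any hitting set needs a separate item for each — at least 3. Hence 3 is optimal.

3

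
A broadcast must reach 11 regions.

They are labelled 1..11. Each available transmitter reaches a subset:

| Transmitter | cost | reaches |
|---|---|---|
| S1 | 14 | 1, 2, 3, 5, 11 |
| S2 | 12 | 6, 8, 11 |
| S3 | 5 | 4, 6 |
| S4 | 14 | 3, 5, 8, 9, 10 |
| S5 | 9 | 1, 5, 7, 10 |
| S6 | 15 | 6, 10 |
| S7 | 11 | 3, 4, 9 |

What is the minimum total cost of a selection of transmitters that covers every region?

S1, S3, S4, S5 together cover every region (S1 ∪ S3 ∪ S4 ∪ S5 = {1, 2, 3, 4, 5, 6, 7, 8, 9, 10, 11}); total cost 14 + 5 + 14 + 9 = 42.
No covering selection has total cost below 42.

42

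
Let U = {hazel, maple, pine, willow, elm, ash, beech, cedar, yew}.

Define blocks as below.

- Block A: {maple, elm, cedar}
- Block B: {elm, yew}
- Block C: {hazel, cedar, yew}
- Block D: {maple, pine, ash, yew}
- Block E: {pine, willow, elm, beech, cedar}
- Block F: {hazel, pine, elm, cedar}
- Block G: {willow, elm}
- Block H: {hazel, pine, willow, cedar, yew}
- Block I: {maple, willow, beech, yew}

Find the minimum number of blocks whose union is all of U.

C and D and E together: C ∪ D ∪ E = {hazel, maple, pine, willow, elm, ash, beech, cedar, yew} — every point is covered.
Only D contains ash, so D is forced; the remaining 5 points need at least 2 more blocks (each remaining block adds at most 4) — so at least 3 blocks are needed, and 3 is optimal.

3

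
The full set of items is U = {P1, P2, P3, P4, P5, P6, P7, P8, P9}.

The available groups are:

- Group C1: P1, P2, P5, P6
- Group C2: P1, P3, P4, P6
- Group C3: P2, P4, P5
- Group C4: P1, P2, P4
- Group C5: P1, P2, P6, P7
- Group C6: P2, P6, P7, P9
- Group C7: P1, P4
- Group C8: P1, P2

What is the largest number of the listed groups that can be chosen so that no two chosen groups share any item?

2

C6, C7 are pairwise disjoint (C6={P2,P6,P7,P9}; C7={P1,P4}).
Every remaining group overlaps one of these, and no 3 of the listed groups are pairwise disjoint, so 2 is the maximum.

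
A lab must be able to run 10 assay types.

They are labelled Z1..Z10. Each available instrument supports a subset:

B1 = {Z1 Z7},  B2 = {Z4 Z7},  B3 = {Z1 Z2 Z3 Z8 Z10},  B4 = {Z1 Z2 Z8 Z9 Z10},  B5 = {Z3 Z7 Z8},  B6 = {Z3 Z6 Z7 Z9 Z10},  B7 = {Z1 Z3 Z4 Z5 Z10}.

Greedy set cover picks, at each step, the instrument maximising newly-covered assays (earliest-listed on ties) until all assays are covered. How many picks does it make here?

Greedy: pick B3 (covers 5 new) → pick B6 (covers 3 new) → pick B7 (covers 2 new). Total picks: 3.

3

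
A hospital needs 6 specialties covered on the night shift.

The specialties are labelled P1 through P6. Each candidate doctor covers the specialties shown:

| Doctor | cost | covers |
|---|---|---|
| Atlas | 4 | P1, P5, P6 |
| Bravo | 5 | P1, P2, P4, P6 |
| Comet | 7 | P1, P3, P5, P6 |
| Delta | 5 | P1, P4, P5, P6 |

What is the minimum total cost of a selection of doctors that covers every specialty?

Bravo, Comet together cover every specialty (Bravo ∪ Comet = {P1, P2, P3, P4, P5, P6}); total cost 5 + 7 = 12.
No covering selection has total cost below 12.

12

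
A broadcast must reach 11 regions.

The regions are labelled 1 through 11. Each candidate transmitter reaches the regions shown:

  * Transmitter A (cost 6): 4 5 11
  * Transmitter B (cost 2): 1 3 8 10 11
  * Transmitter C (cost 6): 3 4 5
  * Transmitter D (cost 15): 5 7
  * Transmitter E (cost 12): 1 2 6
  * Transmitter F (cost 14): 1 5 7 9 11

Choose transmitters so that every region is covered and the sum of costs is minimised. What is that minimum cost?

B, C, E, F together cover every region (B ∪ C ∪ E ∪ F = {1, 2, 3, 4, 5, 6, 7, 8, 9, 10, 11}); total cost 2 + 6 + 12 + 14 = 34.
No covering selection has total cost below 34.

34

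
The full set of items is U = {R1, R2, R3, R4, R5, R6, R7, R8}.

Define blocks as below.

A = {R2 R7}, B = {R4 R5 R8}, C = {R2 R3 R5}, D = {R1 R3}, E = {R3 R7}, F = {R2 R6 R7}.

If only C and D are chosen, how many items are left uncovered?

Union of C, D = {R1, R2, R3, R5}.
Not covered: R4, R6, R7, R8 — 4 items.

4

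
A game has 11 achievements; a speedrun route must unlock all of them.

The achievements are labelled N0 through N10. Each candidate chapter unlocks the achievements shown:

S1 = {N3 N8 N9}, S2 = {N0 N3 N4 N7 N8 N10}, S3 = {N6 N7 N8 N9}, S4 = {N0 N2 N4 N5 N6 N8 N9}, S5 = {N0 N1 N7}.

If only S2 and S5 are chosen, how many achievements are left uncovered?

4

Union of S2, S5 = {N0, N1, N3, N4, N7, N8, N10}.
Not covered: N2, N5, N6, N9 — 4 achievements.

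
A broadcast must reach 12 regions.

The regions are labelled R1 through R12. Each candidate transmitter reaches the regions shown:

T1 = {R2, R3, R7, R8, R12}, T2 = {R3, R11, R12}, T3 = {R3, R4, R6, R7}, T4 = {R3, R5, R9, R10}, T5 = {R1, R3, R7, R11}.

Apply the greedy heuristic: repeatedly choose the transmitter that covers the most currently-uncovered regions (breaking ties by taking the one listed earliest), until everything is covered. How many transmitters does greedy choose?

Greedy: pick T1 (covers 5 new) → pick T4 (covers 3 new) → pick T3 (covers 2 new) → pick T5 (covers 2 new). Total picks: 4.

4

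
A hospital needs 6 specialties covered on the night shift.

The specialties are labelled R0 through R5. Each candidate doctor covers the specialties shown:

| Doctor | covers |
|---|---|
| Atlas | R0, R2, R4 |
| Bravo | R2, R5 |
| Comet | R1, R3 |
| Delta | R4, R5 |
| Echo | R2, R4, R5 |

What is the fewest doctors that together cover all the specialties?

Take {Atlas, Bravo, Comet}. Their union is {R0, R1, R2, R3, R4, R5}, which is all 6 specialties.
Only Atlas contains R0, so Atlas is forced; the remaining 3 specialties need at least 2 more doctors (each remaining doctor adds at most 2) — so at least 3 doctors are needed, and 3 is optimal.

3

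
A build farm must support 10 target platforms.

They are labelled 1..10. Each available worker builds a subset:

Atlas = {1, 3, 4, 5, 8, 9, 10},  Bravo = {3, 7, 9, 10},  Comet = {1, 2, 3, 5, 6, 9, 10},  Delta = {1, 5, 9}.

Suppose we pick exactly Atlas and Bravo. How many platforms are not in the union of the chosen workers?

2

Union of Atlas, Bravo = {1, 3, 4, 5, 7, 8, 9, 10}.
Not covered: 2, 6 — 2 platforms.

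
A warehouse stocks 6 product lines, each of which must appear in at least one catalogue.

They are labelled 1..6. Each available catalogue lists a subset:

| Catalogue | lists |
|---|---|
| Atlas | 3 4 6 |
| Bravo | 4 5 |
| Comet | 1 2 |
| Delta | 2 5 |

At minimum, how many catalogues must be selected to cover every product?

Take {Atlas, Comet, Delta}. Their union is {1, 2, 3, 4, 5, 6}, which is all 6 products.
Only Comet contains 1, so Comet is forced; the remaining 4 products need at least 2 more catalogues (each remaining catalogue adds at most 3) — so at least 3 catalogues are needed, and 3 is optimal.

3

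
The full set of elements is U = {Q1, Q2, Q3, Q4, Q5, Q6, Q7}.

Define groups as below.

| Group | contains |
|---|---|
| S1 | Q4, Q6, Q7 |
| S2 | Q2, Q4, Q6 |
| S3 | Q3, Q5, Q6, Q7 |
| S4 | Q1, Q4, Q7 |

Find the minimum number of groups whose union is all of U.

3

S2, S3, and S4 cover everything between them: the union {Q1, Q2, Q3, Q4, Q5, Q6, Q7} is all of U.
Only S4 contains Q1, so S4 is forced; the remaining 4 elements need at least 2 more groups (each remaining group adds at most 3) — so at least 3 groups are needed, and 3 is optimal.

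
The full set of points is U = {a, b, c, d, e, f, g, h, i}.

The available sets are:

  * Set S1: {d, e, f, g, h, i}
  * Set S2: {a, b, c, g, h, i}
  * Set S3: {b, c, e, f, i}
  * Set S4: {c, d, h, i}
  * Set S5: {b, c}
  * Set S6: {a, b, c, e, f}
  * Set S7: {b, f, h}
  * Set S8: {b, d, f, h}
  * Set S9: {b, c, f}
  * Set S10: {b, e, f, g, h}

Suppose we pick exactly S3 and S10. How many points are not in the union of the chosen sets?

Union of S3, S10 = {b, c, e, f, g, h, i}.
Not covered: a, d — 2 points.

2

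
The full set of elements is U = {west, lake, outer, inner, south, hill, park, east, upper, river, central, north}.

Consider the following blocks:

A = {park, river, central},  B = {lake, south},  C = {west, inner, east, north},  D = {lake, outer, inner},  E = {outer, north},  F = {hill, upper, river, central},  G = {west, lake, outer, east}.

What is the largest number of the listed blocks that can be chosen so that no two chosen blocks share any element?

3

A, B, E are pairwise disjoint (A={park,river,central}; B={lake,south}; E={outer,north}).
Every remaining block overlaps one of these, and no 4 of the listed blocks are pairwise disjoint, so 3 is the maximum.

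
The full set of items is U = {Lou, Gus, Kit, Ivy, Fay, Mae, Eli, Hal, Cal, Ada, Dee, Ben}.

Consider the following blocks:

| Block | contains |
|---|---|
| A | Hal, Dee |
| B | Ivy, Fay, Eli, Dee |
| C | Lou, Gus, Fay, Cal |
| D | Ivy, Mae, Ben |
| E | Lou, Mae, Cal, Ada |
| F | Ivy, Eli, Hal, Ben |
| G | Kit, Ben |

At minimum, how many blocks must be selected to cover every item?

Take {A, C, E, F, G}. Their union is {Lou, Gus, Kit, Ivy, Fay, Mae, Eli, Hal, Cal, Ada, Dee, Ben}, which is all 12 items.
No 4 of the 7 blocks cover everything (all 35 combinations miss at least one item), so 5 is optimal.

5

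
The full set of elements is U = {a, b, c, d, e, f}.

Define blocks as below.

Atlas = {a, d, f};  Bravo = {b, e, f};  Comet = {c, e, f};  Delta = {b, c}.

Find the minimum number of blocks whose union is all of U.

Atlas and Comet and Delta together: Atlas ∪ Comet ∪ Delta = {a, b, c, d, e, f} — every element is covered.
Only Atlas contains a, so Atlas is forced; the remaining 3 elements need at least 2 more blocks (each remaining block adds at most 2) — so at least 3 blocks are needed, and 3 is optimal.

3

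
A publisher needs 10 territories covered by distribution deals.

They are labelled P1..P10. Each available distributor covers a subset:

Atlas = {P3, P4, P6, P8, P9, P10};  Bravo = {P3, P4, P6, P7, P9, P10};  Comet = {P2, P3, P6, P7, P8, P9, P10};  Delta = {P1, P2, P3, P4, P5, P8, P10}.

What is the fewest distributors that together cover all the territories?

Comet and Delta together: Comet ∪ Delta = {P1, P2, P3, P4, P5, P6, P7, P8, P9, P10} — every territory is covered.
No single distributor has all 10 territories (the largest, Comet, has 7), so 2 is optimal.

2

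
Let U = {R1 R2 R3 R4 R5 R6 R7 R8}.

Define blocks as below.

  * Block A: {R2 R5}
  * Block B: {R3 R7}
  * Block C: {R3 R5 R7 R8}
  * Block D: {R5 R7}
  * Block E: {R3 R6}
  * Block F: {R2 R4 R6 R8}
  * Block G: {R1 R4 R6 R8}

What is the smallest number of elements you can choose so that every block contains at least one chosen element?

H = {R3, R4, R5} meets every block (each contains at least one member of H), and |H| = 3.
The blocks A, B, G are pairwise disjoint, so any hitting set needs a separate element for each — at least 3. Hence 3 is optimal.

3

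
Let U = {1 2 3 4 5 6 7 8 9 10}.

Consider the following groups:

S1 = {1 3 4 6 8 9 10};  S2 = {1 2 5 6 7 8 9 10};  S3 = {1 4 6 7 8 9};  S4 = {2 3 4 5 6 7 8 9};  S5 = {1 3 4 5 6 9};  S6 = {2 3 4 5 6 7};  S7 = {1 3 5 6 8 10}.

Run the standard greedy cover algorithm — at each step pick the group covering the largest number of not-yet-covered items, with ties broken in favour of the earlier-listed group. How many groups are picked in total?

2

Greedy: pick S2 (covers 8 new) → pick S1 (covers 2 new). Total picks: 2.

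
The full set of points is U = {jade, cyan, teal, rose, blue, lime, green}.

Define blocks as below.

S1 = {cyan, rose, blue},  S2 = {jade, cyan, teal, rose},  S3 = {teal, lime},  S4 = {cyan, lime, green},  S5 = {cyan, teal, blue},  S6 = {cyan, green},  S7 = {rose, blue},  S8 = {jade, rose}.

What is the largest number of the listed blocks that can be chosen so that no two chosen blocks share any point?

3

S3, S6, S8 are pairwise disjoint (S3={teal,lime}; S6={cyan,green}; S8={jade,rose}).
Every remaining block overlaps one of these, and no 4 of the listed blocks are pairwise disjoint, so 3 is the maximum.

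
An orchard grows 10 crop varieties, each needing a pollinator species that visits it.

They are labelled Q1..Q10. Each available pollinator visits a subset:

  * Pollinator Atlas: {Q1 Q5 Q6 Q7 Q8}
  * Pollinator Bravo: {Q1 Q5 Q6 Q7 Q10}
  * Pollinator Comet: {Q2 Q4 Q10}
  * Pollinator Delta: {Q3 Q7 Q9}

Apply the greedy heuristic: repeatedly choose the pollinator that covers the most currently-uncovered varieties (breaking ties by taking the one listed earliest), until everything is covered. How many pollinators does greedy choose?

Greedy: pick Atlas (covers 5 new) → pick Comet (covers 3 new) → pick Delta (covers 2 new). Total picks: 3.

3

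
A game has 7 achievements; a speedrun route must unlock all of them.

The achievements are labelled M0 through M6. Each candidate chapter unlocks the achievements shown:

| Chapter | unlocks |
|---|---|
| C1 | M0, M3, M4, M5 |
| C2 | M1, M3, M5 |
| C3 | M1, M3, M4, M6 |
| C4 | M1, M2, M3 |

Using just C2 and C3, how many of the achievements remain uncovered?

2

Union of C2, C3 = {M1, M3, M4, M5, M6}.
Not covered: M0, M2 — 2 achievements.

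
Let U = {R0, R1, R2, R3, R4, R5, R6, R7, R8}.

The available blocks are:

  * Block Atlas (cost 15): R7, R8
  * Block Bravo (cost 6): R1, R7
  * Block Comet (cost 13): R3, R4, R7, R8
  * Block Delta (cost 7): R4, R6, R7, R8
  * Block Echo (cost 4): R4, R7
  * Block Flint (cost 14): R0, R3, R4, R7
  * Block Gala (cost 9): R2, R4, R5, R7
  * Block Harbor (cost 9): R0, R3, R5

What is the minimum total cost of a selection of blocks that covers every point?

Bravo, Delta, Gala, Harbor together cover every point (Bravo ∪ Delta ∪ Gala ∪ Harbor = {R0, R1, R2, R3, R4, R5, R6, R7, R8}); total cost 6 + 7 + 9 + 9 = 31.
No covering selection has total cost below 31.

31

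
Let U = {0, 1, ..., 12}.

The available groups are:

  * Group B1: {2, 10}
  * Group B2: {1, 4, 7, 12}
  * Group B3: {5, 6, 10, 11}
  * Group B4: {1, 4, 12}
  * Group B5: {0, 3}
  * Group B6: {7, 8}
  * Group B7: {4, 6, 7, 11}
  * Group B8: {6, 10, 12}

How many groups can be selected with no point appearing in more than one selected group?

B1, B4, B5, B6 are pairwise disjoint (B1={2,10}; B4={1,4,12}; B5={0,3}; B6={7,8}).
Every remaining group overlaps one of these, and no 5 of the listed groups are pairwise disjoint, so 4 is the maximum.

4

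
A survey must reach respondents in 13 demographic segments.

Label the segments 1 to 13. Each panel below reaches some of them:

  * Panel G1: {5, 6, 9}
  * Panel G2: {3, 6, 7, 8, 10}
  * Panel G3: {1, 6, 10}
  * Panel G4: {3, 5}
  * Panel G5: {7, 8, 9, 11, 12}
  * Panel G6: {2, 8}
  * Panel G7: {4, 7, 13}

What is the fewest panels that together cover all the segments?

5

G3 and G4 and G5 and G6 and G7 together: G3 ∪ G4 ∪ G5 ∪ G6 ∪ G7 = {1, 2, 3, 4, 5, 6, 7, 8, 9, 10, 11, 12, 13} — every segment is covered.
No 4 of the 7 panels cover everything (all 35 combinations miss at least one segment), so 5 is optimal.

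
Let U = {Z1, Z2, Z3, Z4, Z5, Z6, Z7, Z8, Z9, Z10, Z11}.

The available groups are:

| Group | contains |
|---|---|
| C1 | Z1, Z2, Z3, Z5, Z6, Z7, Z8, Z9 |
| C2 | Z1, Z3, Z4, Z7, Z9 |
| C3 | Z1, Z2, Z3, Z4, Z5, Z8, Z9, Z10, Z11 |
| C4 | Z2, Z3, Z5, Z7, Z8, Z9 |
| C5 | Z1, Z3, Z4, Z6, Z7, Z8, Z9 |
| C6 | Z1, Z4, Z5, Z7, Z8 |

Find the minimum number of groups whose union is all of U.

2

Take {C1, C3}. Their union is {Z1, Z2, Z3, Z4, Z5, Z6, Z7, Z8, Z9, Z10, Z11}, which is all 11 items.
No single group has all 11 items (the largest, C3, has 9), so 2 is optimal.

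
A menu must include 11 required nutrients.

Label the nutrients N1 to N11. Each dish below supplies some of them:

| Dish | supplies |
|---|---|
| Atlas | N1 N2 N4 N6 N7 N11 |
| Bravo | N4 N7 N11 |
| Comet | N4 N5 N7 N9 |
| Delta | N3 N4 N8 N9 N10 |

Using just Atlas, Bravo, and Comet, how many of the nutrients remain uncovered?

3

Union of Atlas, Bravo, Comet = {N1, N2, N4, N5, N6, N7, N9, N11}.
Not covered: N3, N8, N10 — 3 nutrients.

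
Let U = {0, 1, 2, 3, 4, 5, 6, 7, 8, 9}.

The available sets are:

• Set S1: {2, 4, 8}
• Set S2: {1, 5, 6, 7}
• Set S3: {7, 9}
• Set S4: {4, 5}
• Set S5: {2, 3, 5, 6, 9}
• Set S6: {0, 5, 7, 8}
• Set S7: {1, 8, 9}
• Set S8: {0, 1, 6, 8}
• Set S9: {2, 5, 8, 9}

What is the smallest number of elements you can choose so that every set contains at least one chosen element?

3

The 3 elements {5, 7, 8} hit every set.
The sets S3, S4, S8 are pairwise disjoint, so any hitting set needs a separate element for each — at least 3. Hence 3 is optimal.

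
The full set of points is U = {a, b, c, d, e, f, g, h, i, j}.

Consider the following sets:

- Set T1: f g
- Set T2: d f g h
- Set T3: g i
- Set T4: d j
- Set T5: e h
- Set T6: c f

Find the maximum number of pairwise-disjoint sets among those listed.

T3, T4, T5, T6 are pairwise disjoint (T3={g,i}; T4={d,j}; T5={e,h}; T6={c,f}).
Every remaining set overlaps one of these, and no 5 of the listed sets are pairwise disjoint, so 4 is the maximum.

4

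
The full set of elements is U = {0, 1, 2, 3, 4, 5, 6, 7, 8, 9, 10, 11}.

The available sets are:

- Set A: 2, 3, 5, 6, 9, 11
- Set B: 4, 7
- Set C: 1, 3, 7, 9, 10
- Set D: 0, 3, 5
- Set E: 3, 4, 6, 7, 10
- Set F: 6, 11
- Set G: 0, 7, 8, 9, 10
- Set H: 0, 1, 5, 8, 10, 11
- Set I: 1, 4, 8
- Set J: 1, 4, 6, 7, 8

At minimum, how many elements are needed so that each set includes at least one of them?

4

T = {1, 5, 7, 11} meets every set (each contains at least one member of T), and |T| = 4.
No choice of 3 elements meets every set, so 4 is the minimum.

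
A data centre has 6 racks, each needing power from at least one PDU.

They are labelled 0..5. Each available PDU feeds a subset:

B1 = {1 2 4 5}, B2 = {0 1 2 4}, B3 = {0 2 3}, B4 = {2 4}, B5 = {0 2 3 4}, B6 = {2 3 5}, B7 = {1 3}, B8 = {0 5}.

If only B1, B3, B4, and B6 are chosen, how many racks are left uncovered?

0

Union of B1, B3, B4, B6 = {0, 1, 2, 3, 4, 5} — that's every rack, so 0 are uncovered.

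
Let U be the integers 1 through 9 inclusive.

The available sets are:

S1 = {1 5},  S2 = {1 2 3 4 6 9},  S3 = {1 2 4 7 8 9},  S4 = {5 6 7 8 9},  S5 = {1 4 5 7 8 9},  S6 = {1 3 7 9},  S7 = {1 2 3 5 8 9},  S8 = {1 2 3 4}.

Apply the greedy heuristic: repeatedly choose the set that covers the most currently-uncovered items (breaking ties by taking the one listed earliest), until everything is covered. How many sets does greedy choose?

Greedy: pick S2 (covers 6 new) → pick S4 (covers 3 new). Total picks: 2.

2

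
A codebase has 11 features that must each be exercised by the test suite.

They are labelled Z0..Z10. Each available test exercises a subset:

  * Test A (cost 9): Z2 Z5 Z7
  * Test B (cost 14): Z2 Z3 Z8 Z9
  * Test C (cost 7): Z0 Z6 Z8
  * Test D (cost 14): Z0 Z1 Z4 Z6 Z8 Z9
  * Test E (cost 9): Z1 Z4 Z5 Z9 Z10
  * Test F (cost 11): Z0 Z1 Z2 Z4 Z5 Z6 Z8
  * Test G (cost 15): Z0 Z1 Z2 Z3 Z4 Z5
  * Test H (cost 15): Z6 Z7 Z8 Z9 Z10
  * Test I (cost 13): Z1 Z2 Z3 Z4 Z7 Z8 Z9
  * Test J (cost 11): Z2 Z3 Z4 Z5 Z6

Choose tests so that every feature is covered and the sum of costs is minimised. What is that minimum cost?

C, E, I together cover every feature (C ∪ E ∪ I = {Z0, Z1, Z2, Z3, Z4, Z5, Z6, Z7, Z8, Z9, Z10}); total cost 7 + 9 + 13 = 29.
The greedy pick F, I, E costs 33; no covering selection beats 29.

29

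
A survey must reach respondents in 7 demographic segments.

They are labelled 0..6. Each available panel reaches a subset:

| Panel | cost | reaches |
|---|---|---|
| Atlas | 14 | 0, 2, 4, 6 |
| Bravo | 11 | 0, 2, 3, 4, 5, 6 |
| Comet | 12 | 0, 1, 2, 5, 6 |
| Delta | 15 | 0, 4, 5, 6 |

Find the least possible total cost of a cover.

Bravo, Comet together cover every segment (Bravo ∪ Comet = {0, 1, 2, 3, 4, 5, 6}); total cost 11 + 12 = 23.
No covering selection has total cost below 23.

23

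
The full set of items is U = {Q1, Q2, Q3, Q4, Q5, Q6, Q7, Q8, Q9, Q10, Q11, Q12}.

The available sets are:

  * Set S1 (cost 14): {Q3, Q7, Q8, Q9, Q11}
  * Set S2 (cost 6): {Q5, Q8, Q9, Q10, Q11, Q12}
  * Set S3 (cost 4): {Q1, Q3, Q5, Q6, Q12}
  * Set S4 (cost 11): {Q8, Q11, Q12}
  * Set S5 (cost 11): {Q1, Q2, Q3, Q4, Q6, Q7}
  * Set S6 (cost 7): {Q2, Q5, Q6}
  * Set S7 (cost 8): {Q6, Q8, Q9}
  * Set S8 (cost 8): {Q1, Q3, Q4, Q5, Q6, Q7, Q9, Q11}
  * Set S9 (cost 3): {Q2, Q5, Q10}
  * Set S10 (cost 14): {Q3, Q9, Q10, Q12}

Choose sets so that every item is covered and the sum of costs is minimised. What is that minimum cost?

17

S2, S8, S9 together cover every item (S2 ∪ S8 ∪ S9 = {Q1, Q2, Q3, Q4, Q5, Q6, Q7, Q8, Q9, Q10, Q11, Q12}); total cost 6 + 8 + 3 = 17.
The greedy pick S3, S2, S9, S8 costs 21; no covering selection beats 17.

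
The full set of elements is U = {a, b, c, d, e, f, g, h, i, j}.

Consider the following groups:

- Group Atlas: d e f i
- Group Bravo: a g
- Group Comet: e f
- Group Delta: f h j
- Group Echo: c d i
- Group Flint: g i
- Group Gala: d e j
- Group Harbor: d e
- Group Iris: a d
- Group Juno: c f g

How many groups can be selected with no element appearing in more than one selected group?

3

Delta, Flint, Harbor are pairwise disjoint (Delta={f,h,j}; Flint={g,i}; Harbor={d,e}).
Every remaining group overlaps one of these, and no 4 of the listed groups are pairwise disjoint, so 3 is the maximum.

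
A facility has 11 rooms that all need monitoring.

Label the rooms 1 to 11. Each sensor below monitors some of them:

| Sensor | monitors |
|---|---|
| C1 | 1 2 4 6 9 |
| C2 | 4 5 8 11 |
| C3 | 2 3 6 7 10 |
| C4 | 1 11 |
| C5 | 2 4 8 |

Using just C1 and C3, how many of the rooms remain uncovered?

3

Union of C1, C3 = {1, 2, 3, 4, 6, 7, 9, 10}.
Not covered: 5, 8, 11 — 3 rooms.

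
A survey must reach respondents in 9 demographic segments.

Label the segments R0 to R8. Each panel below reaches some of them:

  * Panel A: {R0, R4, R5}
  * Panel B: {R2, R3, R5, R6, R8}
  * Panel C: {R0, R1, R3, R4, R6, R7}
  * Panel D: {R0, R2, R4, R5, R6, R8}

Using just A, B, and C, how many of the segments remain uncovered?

Union of A, B, C = {R0, R1, R2, R3, R4, R5, R6, R7, R8} — that's every segment, so 0 are uncovered.

0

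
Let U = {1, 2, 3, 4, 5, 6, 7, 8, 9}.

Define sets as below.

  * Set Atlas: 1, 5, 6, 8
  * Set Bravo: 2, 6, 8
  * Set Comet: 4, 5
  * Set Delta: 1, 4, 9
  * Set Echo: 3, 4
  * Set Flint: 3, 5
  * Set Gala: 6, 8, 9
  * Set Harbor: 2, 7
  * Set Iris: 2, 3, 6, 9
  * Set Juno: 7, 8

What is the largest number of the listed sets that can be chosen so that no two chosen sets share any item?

Flint, Gala, Harbor are pairwise disjoint (Flint={3,5}; Gala={6,8,9}; Harbor={2,7}).
Every remaining set overlaps one of these, and no 4 of the listed sets are pairwise disjoint, so 3 is the maximum.

3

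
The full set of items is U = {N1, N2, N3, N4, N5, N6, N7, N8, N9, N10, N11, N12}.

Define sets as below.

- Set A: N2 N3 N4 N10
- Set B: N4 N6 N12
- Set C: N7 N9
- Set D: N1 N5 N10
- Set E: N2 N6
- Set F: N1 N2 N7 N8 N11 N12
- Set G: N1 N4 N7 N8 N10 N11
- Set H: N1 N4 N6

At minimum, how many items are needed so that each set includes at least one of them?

T = {N6, N7, N10} meets every set (each contains at least one member of T), and |T| = 3.
The sets B, C, D are pairwise disjoint, so any hitting set needs a separate item for each — at least 3. Hence 3 is optimal.

3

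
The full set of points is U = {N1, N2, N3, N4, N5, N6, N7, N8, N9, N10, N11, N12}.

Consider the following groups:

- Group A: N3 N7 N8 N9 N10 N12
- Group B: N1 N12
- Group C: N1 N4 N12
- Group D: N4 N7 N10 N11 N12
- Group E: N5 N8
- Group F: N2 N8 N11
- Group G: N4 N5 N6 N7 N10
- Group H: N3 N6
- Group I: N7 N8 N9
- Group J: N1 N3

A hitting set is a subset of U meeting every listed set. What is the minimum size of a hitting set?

4

The 4 points {N3, N6, N8, N12} hit every group.
No choice of 3 points meets every group, so 4 is the minimum.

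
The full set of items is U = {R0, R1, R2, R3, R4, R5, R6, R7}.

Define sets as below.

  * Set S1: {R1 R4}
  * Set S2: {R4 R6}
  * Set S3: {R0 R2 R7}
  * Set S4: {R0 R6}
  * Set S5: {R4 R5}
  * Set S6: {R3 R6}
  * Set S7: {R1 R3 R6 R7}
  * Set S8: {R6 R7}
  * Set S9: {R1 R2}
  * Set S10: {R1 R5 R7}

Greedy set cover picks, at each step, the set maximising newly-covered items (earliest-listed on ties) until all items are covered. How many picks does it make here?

Greedy: pick S7 (covers 4 new) → pick S3 (covers 2 new) → pick S5 (covers 2 new). Total picks: 3.

3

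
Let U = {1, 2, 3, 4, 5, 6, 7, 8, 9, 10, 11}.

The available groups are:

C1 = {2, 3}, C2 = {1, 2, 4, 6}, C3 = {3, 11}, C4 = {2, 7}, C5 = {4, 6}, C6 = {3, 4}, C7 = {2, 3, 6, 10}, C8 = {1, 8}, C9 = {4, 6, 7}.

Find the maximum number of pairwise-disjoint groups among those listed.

C3, C4, C5, C8 are pairwise disjoint (C3={3,11}; C4={2,7}; C5={4,6}; C8={1,8}).
Every remaining group overlaps one of these, and no 5 of the listed groups are pairwise disjoint, so 4 is the maximum.

4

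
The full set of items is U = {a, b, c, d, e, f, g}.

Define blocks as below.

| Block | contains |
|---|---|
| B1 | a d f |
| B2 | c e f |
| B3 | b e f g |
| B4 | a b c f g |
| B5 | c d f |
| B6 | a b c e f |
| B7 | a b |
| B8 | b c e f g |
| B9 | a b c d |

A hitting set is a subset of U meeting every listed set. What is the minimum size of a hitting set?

2

H = {a, f} meets every block (each contains at least one member of H), and |H| = 2.
The blocks B2, B7 are pairwise disjoint, so any hitting set needs a separate item for each — at least 2. Hence 2 is optimal.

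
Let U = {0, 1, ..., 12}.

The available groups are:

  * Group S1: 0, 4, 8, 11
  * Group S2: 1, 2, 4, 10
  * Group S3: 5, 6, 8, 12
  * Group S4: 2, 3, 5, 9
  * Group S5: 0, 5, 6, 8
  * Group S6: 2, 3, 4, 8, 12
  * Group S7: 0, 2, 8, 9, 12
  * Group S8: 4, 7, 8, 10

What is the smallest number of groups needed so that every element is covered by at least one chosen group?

5

S1 and S2 and S3 and S4 and S8 together: S1 ∪ S2 ∪ S3 ∪ S4 ∪ S8 = {0, 1, 2, 3, 4, 5, 6, 7, 8, 9, 10, 11, 12} — every element is covered.
No 4 of the 8 groups cover everything (all 70 combinations miss at least one element), so 5 is optimal.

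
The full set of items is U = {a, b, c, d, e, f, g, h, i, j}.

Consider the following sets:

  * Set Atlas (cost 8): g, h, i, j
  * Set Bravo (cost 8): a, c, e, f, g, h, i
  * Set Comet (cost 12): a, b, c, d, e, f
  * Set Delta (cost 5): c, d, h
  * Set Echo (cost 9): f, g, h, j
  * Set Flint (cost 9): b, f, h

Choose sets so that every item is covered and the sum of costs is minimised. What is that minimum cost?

20

Atlas, Comet together cover every item (Atlas ∪ Comet = {a, b, c, d, e, f, g, h, i, j}); total cost 8 + 12 = 20.
The greedy pick Bravo, Delta, Atlas, Flint costs 30; no covering selection beats 20.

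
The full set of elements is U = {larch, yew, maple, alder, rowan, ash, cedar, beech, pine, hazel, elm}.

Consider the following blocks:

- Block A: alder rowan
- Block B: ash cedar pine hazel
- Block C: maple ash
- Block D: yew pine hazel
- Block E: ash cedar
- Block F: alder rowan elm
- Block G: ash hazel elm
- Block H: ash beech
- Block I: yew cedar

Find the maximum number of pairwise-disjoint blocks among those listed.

3

D, E, F are pairwise disjoint (D={yew,pine,hazel}; E={ash,cedar}; F={alder,rowan,elm}).
Every remaining block overlaps one of these, and no 4 of the listed blocks are pairwise disjoint, so 3 is the maximum.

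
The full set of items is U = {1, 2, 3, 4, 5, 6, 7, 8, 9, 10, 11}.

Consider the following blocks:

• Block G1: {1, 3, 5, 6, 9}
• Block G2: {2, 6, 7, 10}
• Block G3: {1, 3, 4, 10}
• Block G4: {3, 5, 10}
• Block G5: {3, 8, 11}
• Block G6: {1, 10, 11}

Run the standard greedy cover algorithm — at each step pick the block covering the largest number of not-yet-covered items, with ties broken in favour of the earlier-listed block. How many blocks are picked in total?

4

Greedy: pick G1 (covers 5 new) → pick G2 (covers 3 new) → pick G5 (covers 2 new) → pick G3 (covers 1 new). Total picks: 4.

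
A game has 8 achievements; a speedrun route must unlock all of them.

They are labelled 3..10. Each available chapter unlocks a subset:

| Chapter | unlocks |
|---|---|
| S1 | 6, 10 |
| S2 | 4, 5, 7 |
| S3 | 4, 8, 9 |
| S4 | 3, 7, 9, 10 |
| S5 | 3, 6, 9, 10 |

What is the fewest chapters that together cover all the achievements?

S2 and S3 and S5 together: S2 ∪ S3 ∪ S5 = {3, 4, 5, 6, 7, 8, 9, 10} — every achievement is covered.
Only S2 contains 5, so S2 is forced; the remaining 5 achievements need at least 2 more chapters (each remaining chapter adds at most 4) — so at least 3 chapters are needed, and 3 is optimal.

3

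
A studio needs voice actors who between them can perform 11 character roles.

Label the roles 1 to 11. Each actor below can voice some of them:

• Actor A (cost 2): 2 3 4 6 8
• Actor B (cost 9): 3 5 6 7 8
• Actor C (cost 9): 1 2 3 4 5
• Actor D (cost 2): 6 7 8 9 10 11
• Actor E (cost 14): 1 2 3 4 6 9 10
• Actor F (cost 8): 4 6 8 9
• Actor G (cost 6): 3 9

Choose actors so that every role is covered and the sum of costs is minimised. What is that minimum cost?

11

C, D together cover every role (C ∪ D = {1, 2, 3, 4, 5, 6, 7, 8, 9, 10, 11}); total cost 9 + 2 = 11.
The greedy pick D, A, C costs 13; no covering selection beats 11.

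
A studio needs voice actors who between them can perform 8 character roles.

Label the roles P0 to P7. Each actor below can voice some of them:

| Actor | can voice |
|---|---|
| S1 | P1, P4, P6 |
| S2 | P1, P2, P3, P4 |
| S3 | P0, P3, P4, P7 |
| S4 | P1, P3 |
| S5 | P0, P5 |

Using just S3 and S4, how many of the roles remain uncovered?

Union of S3, S4 = {P0, P1, P3, P4, P7}.
Not covered: P2, P5, P6 — 3 roles.

3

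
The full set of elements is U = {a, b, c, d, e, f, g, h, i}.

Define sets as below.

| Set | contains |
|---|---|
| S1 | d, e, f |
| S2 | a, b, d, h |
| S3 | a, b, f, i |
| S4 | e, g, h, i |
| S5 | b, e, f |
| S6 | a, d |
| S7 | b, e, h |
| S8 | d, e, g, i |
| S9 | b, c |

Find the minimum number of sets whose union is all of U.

S3 and S4 and S6 and S9 together: S3 ∪ S4 ∪ S6 ∪ S9 = {a, b, c, d, e, f, g, h, i} — every element is covered.
No 3 of the 9 sets cover everything (all 84 combinations miss at least one element), so 4 is optimal.

4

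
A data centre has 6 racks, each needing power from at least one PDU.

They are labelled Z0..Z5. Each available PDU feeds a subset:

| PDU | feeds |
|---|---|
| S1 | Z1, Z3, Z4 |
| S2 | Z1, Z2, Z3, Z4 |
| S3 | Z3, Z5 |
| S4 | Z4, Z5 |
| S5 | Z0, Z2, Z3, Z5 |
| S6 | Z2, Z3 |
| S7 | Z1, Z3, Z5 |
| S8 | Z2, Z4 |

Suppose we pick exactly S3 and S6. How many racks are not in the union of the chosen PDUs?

Union of S3, S6 = {Z2, Z3, Z5}.
Not covered: Z0, Z1, Z4 — 3 racks.

3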